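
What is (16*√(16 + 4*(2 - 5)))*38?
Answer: 1216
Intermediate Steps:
(16*√(16 + 4*(2 - 5)))*38 = (16*√(16 + 4*(-3)))*38 = (16*√(16 - 12))*38 = (16*√4)*38 = (16*2)*38 = 32*38 = 1216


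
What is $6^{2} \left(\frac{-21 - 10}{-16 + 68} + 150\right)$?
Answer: $\frac{69921}{13} \approx 5378.5$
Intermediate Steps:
$6^{2} \left(\frac{-21 - 10}{-16 + 68} + 150\right) = 36 \left(- \frac{31}{52} + 150\right) = 36 \cdot \frac{7769}{52} = \frac{69921}{13}$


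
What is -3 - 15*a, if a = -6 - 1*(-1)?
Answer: 72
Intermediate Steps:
a = -5 (a = -6 + 1 = -5)
-3 - 15*a = -3 - 15*(-5) = -3 + 75 = 72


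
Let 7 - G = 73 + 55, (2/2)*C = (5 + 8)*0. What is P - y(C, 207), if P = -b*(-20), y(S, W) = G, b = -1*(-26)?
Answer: 641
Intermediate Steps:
C = 0 (C = (5 + 8)*0 = 13*0 = 0)
b = 26
G = -121 (G = 7 - (73 + 55) = 7 - 1*128 = 7 - 128 = -121)
y(S, W) = -121
P = 520 (P = -1*26*(-20) = -26*(-20) = 520)
P - y(C, 207) = 520 - 1*(-121) = 520 + 121 = 641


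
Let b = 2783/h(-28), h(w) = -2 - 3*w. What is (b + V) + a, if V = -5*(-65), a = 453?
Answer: 66579/82 ≈ 811.94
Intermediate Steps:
V = 325
b = 2783/82 (b = 2783/(-2 - 3*(-28)) = 2783/(-2 + 84) = 2783/82 ≈ 33.939)
(b + V) + a = (2783/82 + 325) + 453 = 29433/82 + 453 = 66579/82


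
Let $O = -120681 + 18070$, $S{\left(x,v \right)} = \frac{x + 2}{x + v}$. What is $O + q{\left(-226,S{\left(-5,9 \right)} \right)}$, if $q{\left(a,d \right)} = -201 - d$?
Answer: $- \frac{411245}{4} \approx -1.0281 \cdot 10^{5}$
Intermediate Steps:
$S{\left(x,v \right)} = \frac{2 + x}{v + x}$
$O = -102611$
$O + q{\left(-226,S{\left(-5,9 \right)} \right)} = -102611 - \left(201 + \frac{2 - 5}{9 - 5}\right) = -102611 - \left(201 + \frac{1}{4} \left(-3\right)\right) = -102611 - \frac{801}{4} = - \frac{411245}{4}$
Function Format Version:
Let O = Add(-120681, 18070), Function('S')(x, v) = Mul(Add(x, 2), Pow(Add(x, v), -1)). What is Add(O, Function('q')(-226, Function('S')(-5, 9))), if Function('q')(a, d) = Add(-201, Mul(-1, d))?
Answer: Rational(-411245, 4) ≈ -1.0281e+5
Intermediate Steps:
Function('S')(x, v) = Mul(Pow(Add(v, x), -1), Add(2, x)) (Function('S')(x, v) = Mul(Add(2, x), Pow(Add(v, x), -1)) = Mul(Pow(Add(v, x), -1), Add(2, x)))
O = -102611
Add(O, Function('q')(-226, Function('S')(-5, 9))) = Add(-102611, Add(-201, Mul(-1, Mul(Pow(Add(9, -5), -1), Add(2, -5))))) = Add(-102611, Add(-201, Mul(-1, Mul(Pow(4, -1), -3)))) = Add(-102611, Add(-201, Mul(-1, Mul(Rational(1, 4), -3)))) = Add(-102611, Add(-201, Mul(-1, Rational(-3, 4)))) = Add(-102611, Add(-201, Rational(3, 4))) = Add(-102611, Rational(-801, 4)) = Rational(-411245, 4)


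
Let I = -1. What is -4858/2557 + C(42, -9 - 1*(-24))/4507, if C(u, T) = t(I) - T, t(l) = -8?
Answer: -21953817/11524399 ≈ -1.9050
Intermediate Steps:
C(u, T) = -8 - T
-4858/2557 + C(42, -9 - 1*(-24))/4507 = -4858/2557 + (-8 - (-9 - 1*(-24)))/4507 = -4858*1/2557 + (-8 - (-9 + 24))*(1/4507) = -4858/2557 + (-8 - 1*15)*(1/4507) = -4858/2557 + (-8 - 15)*(1/4507) = -4858/2557 - 23*1/4507 = -4858/2557 - 23/4507 = -21953817/11524399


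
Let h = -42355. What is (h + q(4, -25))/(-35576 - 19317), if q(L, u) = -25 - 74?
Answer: 42454/54893 ≈ 0.77340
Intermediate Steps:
q(L, u) = -99
(h + q(4, -25))/(-35576 - 19317) = (-42355 - 99)/(-35576 - 19317) = -42454/(-54893) = -42454*(-1/54893) = 42454/54893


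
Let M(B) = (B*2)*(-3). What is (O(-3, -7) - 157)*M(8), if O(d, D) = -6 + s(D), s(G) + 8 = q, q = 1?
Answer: 8160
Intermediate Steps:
s(G) = -7 (s(G) = -8 + 1 = -7)
O(d, D) = -13 (O(d, D) = -6 - 7 = -13)
M(B) = -6*B (M(B) = (2*B)*(-3) = -6*B)
(O(-3, -7) - 157)*M(8) = (-13 - 157)*(-6*8) = -170*(-48) = 8160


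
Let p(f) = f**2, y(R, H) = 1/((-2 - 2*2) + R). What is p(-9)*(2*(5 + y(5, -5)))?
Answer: 648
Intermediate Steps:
y(R, H) = 1/(-6 + R) (y(R, H) = 1/((-2 - 4) + R) = 1/(-6 + R))
p(-9)*(2*(5 + y(5, -5))) = (-9)**2*(2*(5 + 1/(-6 + 5))) = 81*(2*(5 + 1/(-1))) = 81*(2*(5 - 1)) = 81*(2*4) = 81*8 = 648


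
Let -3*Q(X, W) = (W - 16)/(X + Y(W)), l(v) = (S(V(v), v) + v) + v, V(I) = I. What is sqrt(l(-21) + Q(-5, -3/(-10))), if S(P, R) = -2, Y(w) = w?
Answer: I*sqrt(896901)/141 ≈ 6.7167*I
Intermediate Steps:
l(v) = -2 + 2*v (l(v) = (-2 + v) + v = -2 + 2*v)
Q(X, W) = -(-16 + W)/(3*(W + X)) (Q(X, W) = -(W - 16)/(3*(X + W)) = -(-16 + W)/(3*(W + X)))
sqrt(l(-21) + Q(-5, -3/(-10))) = sqrt((-2 + 2*(-21)) + (16 - (-3)/(-10))/(3*(-3/(-10) - 5))) = sqrt((-2 - 42) + (16 - (-3)*(-1)/10)/(3*(-3*(-1/10) - 5))) = sqrt(-44 + (16 - 1*3/10)/(3*(3/10 - 5))) = sqrt(-44 + (16 - 3/10)/(3*(-47/10))) = sqrt(-44 + (1/3)*(-10/47)*(157/10)) = sqrt(-44 - 157/141) = sqrt(-6361/141) = I*sqrt(896901)/141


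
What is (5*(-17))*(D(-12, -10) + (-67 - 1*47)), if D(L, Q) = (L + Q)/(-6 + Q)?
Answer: 76585/8 ≈ 9573.1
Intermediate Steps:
D(L, Q) = (L + Q)/(-6 + Q)
(5*(-17))*(D(-12, -10) + (-67 - 1*47)) = (5*(-17))*((-12 - 10)/(-6 - 10) + (-67 - 1*47)) = -85*(-22/(-16) + (-67 - 47)) = -85*(-1/16*(-22) - 114) = -85*(11/8 - 114) = -85*(-901/8) = 76585/8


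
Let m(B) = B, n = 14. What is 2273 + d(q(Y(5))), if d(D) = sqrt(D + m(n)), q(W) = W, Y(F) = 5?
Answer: 2273 + sqrt(19) ≈ 2277.4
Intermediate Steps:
d(D) = sqrt(14 + D) (d(D) = sqrt(D + 14) = sqrt(14 + D))
2273 + d(q(Y(5))) = 2273 + sqrt(14 + 5) = 2273 + sqrt(19)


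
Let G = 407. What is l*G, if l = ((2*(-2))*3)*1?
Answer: -4884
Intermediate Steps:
l = -12 (l = -4*3*1 = -12*1 = -12)
l*G = -12*407 = -4884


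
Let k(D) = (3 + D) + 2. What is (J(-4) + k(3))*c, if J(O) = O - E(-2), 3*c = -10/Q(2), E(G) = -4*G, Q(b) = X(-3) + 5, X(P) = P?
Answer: 20/3 ≈ 6.6667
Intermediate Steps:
Q(b) = 2 (Q(b) = -3 + 5 = 2)
c = -5/3 (c = (-10/2)/3 = (-10*½)/3 = (⅓)*(-5) = -5/3 ≈ -1.6667)
k(D) = 5 + D
J(O) = -8 + O (J(O) = O - (-4)*(-2) = O - 1*8 = O - 8 = -8 + O)
(J(-4) + k(3))*c = ((-8 - 4) + (5 + 3))*(-5/3) = (-12 + 8)*(-5/3) = -4*(-5/3) = 20/3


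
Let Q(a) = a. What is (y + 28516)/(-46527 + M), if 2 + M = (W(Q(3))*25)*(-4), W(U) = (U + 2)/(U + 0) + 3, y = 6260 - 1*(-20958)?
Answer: -23886/20141 ≈ -1.1859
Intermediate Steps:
y = 27218 (y = 6260 + 20958 = 27218)
W(U) = 3 + (2 + U)/U (W(U) = (2 + U)/U + 3 = 3 + (2 + U)/U)
M = -1406/3 (M = -2 + ((4 + 2/3)*25)*(-4) = -2 + ((4 + 2*(⅓))*25)*(-4) = -2 + ((4 + ⅔)*25)*(-4) = -2 + ((14/3)*25)*(-4) = -2 + (350/3)*(-4) = -2 - 1400/3 = -1406/3 ≈ -468.67)
(y + 28516)/(-46527 + M) = (27218 + 28516)/(-46527 - 1406/3) = 55734/(-140987/3) = 55734*(-3/140987) = -23886/20141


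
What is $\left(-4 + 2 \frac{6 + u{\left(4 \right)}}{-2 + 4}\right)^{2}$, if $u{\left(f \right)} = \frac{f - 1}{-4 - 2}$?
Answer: $\frac{9}{4} \approx 2.25$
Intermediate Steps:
$u{\left(f \right)} = \frac{1}{6} - \frac{f}{6}$ ($u{\left(f \right)} = \frac{-1 + f}{-6} = \left(-1 + f\right) \left(- \frac{1}{6}\right) = \frac{1}{6} - \frac{f}{6}$)
$\left(-4 + 2 \frac{6 + u{\left(4 \right)}}{-2 + 4}\right)^{2} = \left(-4 + 2 \frac{6 + \left(\frac{1}{6} - \frac{2}{3}\right)}{-2 + 4}\right)^{2} = \left(-4 + 2 \frac{6 + \left(\frac{1}{6} - \frac{2}{3}\right)}{2}\right)^{2} = \left(-4 + 2 \left(6 - \frac{1}{2}\right) \frac{1}{2}\right)^{2} = \left(-4 + 2 \cdot \frac{11}{2} \cdot \frac{1}{2}\right)^{2} = \left(-4 + 2 \cdot \frac{11}{4}\right)^{2} = \left(-4 + \frac{11}{2}\right)^{2} = \left(\frac{3}{2}\right)^{2} = \frac{9}{4}$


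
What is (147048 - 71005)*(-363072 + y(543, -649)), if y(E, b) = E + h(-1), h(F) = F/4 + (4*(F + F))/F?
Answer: -110268813655/4 ≈ -2.7567e+10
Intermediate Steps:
h(F) = 8 + F/4 (h(F) = F*(¼) + (4*(2*F))/F = F/4 + (8*F)/F = F/4 + 8 = 8 + F/4)
y(E, b) = 31/4 + E (y(E, b) = E + (8 + (¼)*(-1)) = E + (8 - ¼) = E + 31/4 = 31/4 + E)
(147048 - 71005)*(-363072 + y(543, -649)) = (147048 - 71005)*(-363072 + (31/4 + 543)) = 76043*(-363072 + 2203/4) = 76043*(-1450085/4) = -110268813655/4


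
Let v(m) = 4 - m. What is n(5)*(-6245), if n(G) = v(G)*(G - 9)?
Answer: -24980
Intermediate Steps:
n(G) = (-9 + G)*(4 - G) (n(G) = (4 - G)*(G - 9) = (4 - G)*(-9 + G) = (-9 + G)*(4 - G))
n(5)*(-6245) = -(-9 + 5)*(-4 + 5)*(-6245) = -1*(-4)*1*(-6245) = 4*(-6245) = -24980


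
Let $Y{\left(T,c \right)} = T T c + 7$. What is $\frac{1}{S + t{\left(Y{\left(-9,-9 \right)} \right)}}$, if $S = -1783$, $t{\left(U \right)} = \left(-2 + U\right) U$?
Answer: $\frac{1}{520945} \approx 1.9196 \cdot 10^{-6}$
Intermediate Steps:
$Y{\left(T,c \right)} = 7 + c T^{2}$ ($Y{\left(T,c \right)} = T^{2} c + 7 = c T^{2} + 7 = 7 + c T^{2}$)
$t{\left(U \right)} = U \left(-2 + U\right)$
$\frac{1}{S + t{\left(Y{\left(-9,-9 \right)} \right)}} = \frac{1}{-1783 + \left(7 - 9 \left(-9\right)^{2}\right) \left(-2 + \left(7 - 9 \left(-9\right)^{2}\right)\right)} = \frac{1}{-1783 + \left(7 - 729\right) \left(-2 + \left(7 - 729\right)\right)} = \frac{1}{-1783 - 722 \left(-2 - 722\right)} = \frac{1}{-1783 - -522728} = \frac{1}{-1783 + 522728} = \frac{1}{520945}$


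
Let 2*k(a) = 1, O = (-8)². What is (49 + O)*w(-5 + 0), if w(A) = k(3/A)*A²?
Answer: 2825/2 ≈ 1412.5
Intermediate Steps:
O = 64
k(a) = ½ (k(a) = (½)*1 = ½)
w(A) = A²/2
(49 + O)*w(-5 + 0) = (49 + 64)*((-5 + 0)²/2) = 113*((½)*(-5)²) = 113*((½)*25) = 113*(25/2) = 2825/2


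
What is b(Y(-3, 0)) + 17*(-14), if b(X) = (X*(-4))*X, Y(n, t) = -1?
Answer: -242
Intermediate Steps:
b(X) = -4*X² (b(X) = (-4*X)*X = -4*X²)
b(Y(-3, 0)) + 17*(-14) = -4*(-1)² + 17*(-14) = -4*1 - 238 = -4 - 238 = -242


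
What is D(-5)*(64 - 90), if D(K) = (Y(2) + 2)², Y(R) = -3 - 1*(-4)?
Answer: -234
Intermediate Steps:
Y(R) = 1 (Y(R) = -3 + 4 = 1)
D(K) = 9 (D(K) = (1 + 2)² = 3² = 9)
D(-5)*(64 - 90) = 9*(64 - 90) = 9*(-26) = -234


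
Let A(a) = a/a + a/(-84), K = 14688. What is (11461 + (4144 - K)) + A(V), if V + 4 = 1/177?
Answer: 1949933/2124 ≈ 918.05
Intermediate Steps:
V = -707/177 (V = -4 + 1/177 = -707/177 ≈ -3.9944)
A(a) = 1 - a/84 (A(a) = 1 + a*(-1/84) = 1 - a/84)
(11461 + (4144 - K)) + A(V) = (11461 + (4144 - 1*14688)) + (1 - 1/84*(-707/177)) = (11461 + (4144 - 14688)) + (1 + 101/2124) = (11461 - 10544) + 2225/2124 = 917 + 2225/2124 = 1949933/2124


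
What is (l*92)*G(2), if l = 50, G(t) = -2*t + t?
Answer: -9200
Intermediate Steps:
G(t) = -t
(l*92)*G(2) = (50*92)*(-1*2) = 4600*(-2) = -9200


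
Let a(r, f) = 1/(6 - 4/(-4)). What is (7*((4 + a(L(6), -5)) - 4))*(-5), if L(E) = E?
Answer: -5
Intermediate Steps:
a(r, f) = ⅐ (a(r, f) = 1/(6 - 4*(-¼)) = 1/(6 + 1) = 1/7 = ⅐)
(7*((4 + a(L(6), -5)) - 4))*(-5) = (7*((4 + ⅐) - 4))*(-5) = (7*(29/7 - 4))*(-5) = (7*(⅐))*(-5) = 1*(-5) = -5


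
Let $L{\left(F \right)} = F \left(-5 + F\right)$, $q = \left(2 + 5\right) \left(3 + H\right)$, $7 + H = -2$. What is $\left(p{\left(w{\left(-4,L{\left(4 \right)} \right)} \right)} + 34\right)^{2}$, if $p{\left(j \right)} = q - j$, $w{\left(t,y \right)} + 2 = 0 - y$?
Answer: $100$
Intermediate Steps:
$H = -9$ ($H = -7 - 2 = -9$)
$q = -42$ ($q = \left(2 + 5\right) \left(3 - 9\right) = 7 \left(-6\right) = -42$)
$w{\left(t,y \right)} = -2 - y$ ($w{\left(t,y \right)} = -2 + \left(0 - y\right) = -2 - y$)
$p{\left(j \right)} = -42 - j$
$\left(p{\left(w{\left(-4,L{\left(4 \right)} \right)} \right)} + 34\right)^{2} = \left(\left(-42 - \left(-2 - 4 \left(-5 + 4\right)\right)\right) + 34\right)^{2} = \left(\left(-42 - \left(-2 - 4 \left(-1\right)\right)\right) + 34\right)^{2} = \left(\left(-42 - \left(-2 - -4\right)\right) + 34\right)^{2} = \left(\left(-42 - \left(-2 + 4\right)\right) + 34\right)^{2} = \left(\left(-42 - 2\right) + 34\right)^{2} = \left(-44 + 34\right)^{2} = \left(-10\right)^{2} = 100$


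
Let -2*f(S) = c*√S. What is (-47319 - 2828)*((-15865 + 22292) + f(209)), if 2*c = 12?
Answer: -322294769 + 150441*√209 ≈ -3.2012e+8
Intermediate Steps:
c = 6 (c = (½)*12 = 6)
f(S) = -3*√S
(-47319 - 2828)*((-15865 + 22292) + f(209)) = (-47319 - 2828)*((-15865 + 22292) - 3*√209) = -50147*(6427 - 3*√209) = -322294769 + 150441*√209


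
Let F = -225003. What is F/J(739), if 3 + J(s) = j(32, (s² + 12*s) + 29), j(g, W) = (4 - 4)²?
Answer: 75001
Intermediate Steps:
j(g, W) = 0 (j(g, W) = 0² = 0)
J(s) = -3 (J(s) = -3 + 0 = -3)
F/J(739) = -225003/(-3) = -225003*(-⅓) = 75001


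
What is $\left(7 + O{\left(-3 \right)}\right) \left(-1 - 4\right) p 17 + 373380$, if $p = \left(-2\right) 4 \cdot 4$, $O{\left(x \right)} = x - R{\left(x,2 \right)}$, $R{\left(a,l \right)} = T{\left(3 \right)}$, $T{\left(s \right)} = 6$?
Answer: $367940$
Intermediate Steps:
$R{\left(a,l \right)} = 6$
$O{\left(x \right)} = -6 + x$ ($O{\left(x \right)} = x - 6 = -6 + x$)
$p = -32$ ($p = \left(-8\right) 4 = -32$)
$\left(7 + O{\left(-3 \right)}\right) \left(-1 - 4\right) p 17 + 373380 = \left(7 - 9\right) \left(-1 - 4\right) \left(-32\right) 17 + 373380 = \left(7 - 9\right) \left(-5\right) \left(-32\right) 17 + 373380 = \left(-2\right) \left(-5\right) \left(-32\right) 17 + 373380 = 10 \left(-32\right) 17 + 373380 = \left(-320\right) 17 + 373380 = -5440 + 373380 = 367940$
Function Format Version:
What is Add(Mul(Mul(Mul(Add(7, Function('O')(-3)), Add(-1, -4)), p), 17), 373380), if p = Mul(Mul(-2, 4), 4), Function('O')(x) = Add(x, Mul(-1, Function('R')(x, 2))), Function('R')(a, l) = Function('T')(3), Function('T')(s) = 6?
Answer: 367940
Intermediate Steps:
Function('R')(a, l) = 6
Function('O')(x) = Add(-6, x) (Function('O')(x) = Add(x, Mul(-1, 6)) = Add(x, -6) = Add(-6, x))
p = -32 (p = Mul(-8, 4) = -32)
Add(Mul(Mul(Mul(Add(7, Function('O')(-3)), Add(-1, -4)), p), 17), 373380) = Add(Mul(Mul(Mul(Add(7, Add(-6, -3)), Add(-1, -4)), -32), 17), 373380) = Add(Mul(Mul(Mul(Add(7, -9), -5), -32), 17), 373380) = Add(Mul(Mul(Mul(-2, -5), -32), 17), 373380) = Add(Mul(Mul(10, -32), 17), 373380) = Add(Mul(-320, 17), 373380) = Add(-5440, 373380) = 367940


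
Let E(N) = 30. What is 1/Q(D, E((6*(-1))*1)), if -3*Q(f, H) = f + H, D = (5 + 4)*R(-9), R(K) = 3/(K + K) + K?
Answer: 2/35 ≈ 0.057143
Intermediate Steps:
R(K) = K + 3/(2*K) (R(K) = 3/(2*K) + K = K + 3/(2*K))
D = -165/2 (D = (5 + 4)*(-9 + (3/2)/(-9)) = 9*(-9 + (3/2)*(-⅑)) = 9*(-9 - ⅙) = 9*(-55/6) = -165/2 ≈ -82.500)
Q(f, H) = -H/3 - f/3 (Q(f, H) = -(f + H)/3 = -(H + f)/3 = -H/3 - f/3)
1/Q(D, E((6*(-1))*1)) = 1/(-⅓*30 - ⅓*(-165/2)) = 1/(-10 + 55/2) = 1/(35/2) = 2/35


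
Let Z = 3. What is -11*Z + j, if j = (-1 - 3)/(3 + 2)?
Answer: -169/5 ≈ -33.800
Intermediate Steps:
j = -⅘ (j = -4/5 = -4*⅕ = -⅘ ≈ -0.80000)
-11*Z + j = -11*3 - ⅘ = -33 - ⅘ = -169/5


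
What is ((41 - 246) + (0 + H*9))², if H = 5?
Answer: 25600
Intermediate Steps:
((41 - 246) + (0 + H*9))² = ((41 - 246) + (0 + 5*9))² = (-205 + (0 + 45))² = (-205 + 45)² = (-160)² = 25600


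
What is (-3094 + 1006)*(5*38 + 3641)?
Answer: -7999128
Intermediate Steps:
(-3094 + 1006)*(5*38 + 3641) = -2088*(190 + 3641) = -2088*3831 = -7999128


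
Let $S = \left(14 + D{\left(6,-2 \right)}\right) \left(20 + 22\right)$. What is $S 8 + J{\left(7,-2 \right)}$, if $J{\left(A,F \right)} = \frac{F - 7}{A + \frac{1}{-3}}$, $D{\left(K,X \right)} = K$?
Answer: $\frac{134373}{20} \approx 6718.6$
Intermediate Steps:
$J{\left(A,F \right)} = \frac{-7 + F}{- \frac{1}{3} + A}$ ($J{\left(A,F \right)} = \frac{-7 + F}{A - \frac{1}{3}} = \frac{-7 + F}{- \frac{1}{3} + A}$)
$S = 840$ ($S = \left(14 + 6\right) \left(20 + 22\right) = 20 \cdot 42 = 840$)
$S 8 + J{\left(7,-2 \right)} = 840 \cdot 8 + \frac{3 \left(-7 - 2\right)}{-1 + 3 \cdot 7} = 6720 + 3 \frac{1}{-1 + 21} \left(-9\right) = 6720 + 3 \cdot \frac{1}{20} \left(-9\right) = 6720 - \frac{27}{20} = \frac{134373}{20}$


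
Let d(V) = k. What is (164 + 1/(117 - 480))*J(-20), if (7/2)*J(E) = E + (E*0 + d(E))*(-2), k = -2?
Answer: -1904992/2541 ≈ -749.70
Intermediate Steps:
d(V) = -2
J(E) = 8/7 + 2*E/7 (J(E) = 2*(E + (E*0 - 2)*(-2))/7 = 2*(E + (0 - 2)*(-2))/7 = 2*(E - 2*(-2))/7 = 2*(E + 4)/7 = 2*(4 + E)/7 = 8/7 + 2*E/7)
(164 + 1/(117 - 480))*J(-20) = (164 + 1/(117 - 480))*(8/7 + (2/7)*(-20)) = (164 + 1/(-363))*(8/7 - 40/7) = (164 - 1/363)*(-32/7) = (59531/363)*(-32/7) = -1904992/2541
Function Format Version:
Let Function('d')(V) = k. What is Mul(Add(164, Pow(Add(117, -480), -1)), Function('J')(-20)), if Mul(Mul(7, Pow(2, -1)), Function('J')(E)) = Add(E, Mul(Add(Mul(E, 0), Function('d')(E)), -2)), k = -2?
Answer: Rational(-1904992, 2541) ≈ -749.70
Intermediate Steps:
Function('d')(V) = -2
Function('J')(E) = Add(Rational(8, 7), Mul(Rational(2, 7), E)) (Function('J')(E) = Mul(Rational(2, 7), Add(E, Mul(Add(Mul(E, 0), -2), -2))) = Mul(Rational(2, 7), Add(E, Mul(Add(0, -2), -2))) = Mul(Rational(2, 7), Add(E, Mul(-2, -2))) = Mul(Rational(2, 7), Add(E, 4)) = Mul(Rational(2, 7), Add(4, E)) = Add(Rational(8, 7), Mul(Rational(2, 7), E)))
Mul(Add(164, Pow(Add(117, -480), -1)), Function('J')(-20)) = Mul(Add(164, Pow(Add(117, -480), -1)), Add(Rational(8, 7), Mul(Rational(2, 7), -20))) = Mul(Add(164, Pow(-363, -1)), Add(Rational(8, 7), Rational(-40, 7))) = Mul(Add(164, Rational(-1, 363)), Rational(-32, 7)) = Mul(Rational(59531, 363), Rational(-32, 7)) = Rational(-1904992, 2541)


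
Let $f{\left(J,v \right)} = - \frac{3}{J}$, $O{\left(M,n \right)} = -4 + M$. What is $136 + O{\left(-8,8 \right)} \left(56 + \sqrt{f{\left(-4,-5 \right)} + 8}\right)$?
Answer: $-536 - 6 \sqrt{35} \approx -571.5$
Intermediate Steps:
$136 + O{\left(-8,8 \right)} \left(56 + \sqrt{f{\left(-4,-5 \right)} + 8}\right) = 136 + \left(-4 - 8\right) \left(56 + \sqrt{- \frac{3}{-4} + 8}\right) = 136 - 12 \left(56 + \sqrt{\left(-3\right) \left(- \frac{1}{4}\right) + 8}\right) = 136 - 12 \left(56 + \sqrt{\frac{3}{4} + 8}\right) = 136 - 12 \left(56 + \sqrt{\frac{35}{4}}\right) = 136 - 12 \left(56 + \frac{\sqrt{35}}{2}\right) = 136 - \left(672 + 6 \sqrt{35}\right) = -536 - 6 \sqrt{35}$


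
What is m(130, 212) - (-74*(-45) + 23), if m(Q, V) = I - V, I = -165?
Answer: -3730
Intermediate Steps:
m(Q, V) = -165 - V
m(130, 212) - (-74*(-45) + 23) = (-165 - 1*212) - (-74*(-45) + 23) = (-165 - 212) - (3330 + 23) = -377 - 1*3353 = -377 - 3353 = -3730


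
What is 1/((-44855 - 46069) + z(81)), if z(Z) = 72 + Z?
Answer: -1/90771 ≈ -1.1017e-5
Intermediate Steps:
1/((-44855 - 46069) + z(81)) = 1/((-44855 - 46069) + (72 + 81)) = 1/(-90924 + 153) = 1/(-90771) = -1/90771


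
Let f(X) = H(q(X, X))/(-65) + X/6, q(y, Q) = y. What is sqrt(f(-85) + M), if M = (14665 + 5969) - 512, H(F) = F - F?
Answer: sqrt(723882)/6 ≈ 141.80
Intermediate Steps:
H(F) = 0
f(X) = X/6 (f(X) = 0/(-65) + X/6 = 0*(-1/65) + X*(1/6) = 0 + X/6 = X/6)
M = 20122 (M = 20634 - 512 = 20122)
sqrt(f(-85) + M) = sqrt((1/6)*(-85) + 20122) = sqrt(-85/6 + 20122) = sqrt(120647/6) = sqrt(723882)/6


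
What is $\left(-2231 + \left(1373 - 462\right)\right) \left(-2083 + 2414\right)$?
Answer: $-436920$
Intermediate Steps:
$\left(-2231 + \left(1373 - 462\right)\right) \left(-2083 + 2414\right) = \left(-2231 + 911\right) 331 = \left(-1320\right) 331 = -436920$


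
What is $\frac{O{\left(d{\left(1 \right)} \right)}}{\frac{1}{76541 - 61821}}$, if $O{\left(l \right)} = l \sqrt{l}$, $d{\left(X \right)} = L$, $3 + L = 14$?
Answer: $161920 \sqrt{11} \approx 5.3703 \cdot 10^{5}$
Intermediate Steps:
$L = 11$ ($L = -3 + 14 = 11$)
$d{\left(X \right)} = 11$
$O{\left(l \right)} = l^{\frac{3}{2}}$
$\frac{O{\left(d{\left(1 \right)} \right)}}{\frac{1}{76541 - 61821}} = \frac{11^{\frac{3}{2}}}{\frac{1}{76541 - 61821}} = \frac{11 \sqrt{11}}{\frac{1}{14720}} = 11 \sqrt{11} \frac{1}{\frac{1}{14720}} = 11 \sqrt{11} \cdot 14720 = 161920 \sqrt{11}$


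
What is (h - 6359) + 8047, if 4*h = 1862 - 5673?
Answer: 2941/4 ≈ 735.25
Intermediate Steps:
h = -3811/4 (h = (1862 - 5673)/4 = (¼)*(-3811) = -3811/4 ≈ -952.75)
(h - 6359) + 8047 = (-3811/4 - 6359) + 8047 = -29247/4 + 8047 = 2941/4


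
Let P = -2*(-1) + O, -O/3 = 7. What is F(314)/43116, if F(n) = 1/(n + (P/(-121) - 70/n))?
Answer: 18997/257135459496 ≈ 7.3879e-8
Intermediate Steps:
O = -21 (O = -3*7 = -21)
P = -19 (P = -2*(-1) - 21 = 2 - 21 = -19)
F(n) = 1/(19/121 + n - 70/n) (F(n) = 1/(n + (-19/(-121) - 70/n)) = 1/(n + (-19*(-1/121) - 70/n)) = 1/(n + (19/121 - 70/n)) = 1/(19/121 + n - 70/n))
F(314)/43116 = (121*314/(-8470 + 19*314 + 121*314²))/43116 = (121*314/(-8470 + 5966 + 121*98596))*(1/43116) = (121*314/(-8470 + 5966 + 11930116))*(1/43116) = (121*314/11927612)*(1/43116) = (121*314*(1/11927612))*(1/43116) = (18997/5963806)*(1/43116) = 18997/257135459496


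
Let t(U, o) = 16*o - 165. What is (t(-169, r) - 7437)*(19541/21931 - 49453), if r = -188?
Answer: 11506907883220/21931 ≈ 5.2469e+8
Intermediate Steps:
t(U, o) = -165 + 16*o
(t(-169, r) - 7437)*(19541/21931 - 49453) = ((-165 + 16*(-188)) - 7437)*(19541/21931 - 49453) = ((-165 - 3008) - 7437)*(19541*(1/21931) - 49453) = (-3173 - 7437)*(19541/21931 - 49453) = -10610*(-1084534202/21931) = 11506907883220/21931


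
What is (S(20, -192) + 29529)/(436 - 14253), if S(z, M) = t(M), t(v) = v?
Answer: -29337/13817 ≈ -2.1233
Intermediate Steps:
S(z, M) = M
(S(20, -192) + 29529)/(436 - 14253) = (-192 + 29529)/(436 - 14253) = 29337/(-13817) = 29337*(-1/13817) = -29337/13817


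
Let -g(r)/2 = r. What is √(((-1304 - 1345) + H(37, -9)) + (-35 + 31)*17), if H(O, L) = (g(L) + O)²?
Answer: 2*√77 ≈ 17.550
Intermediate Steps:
g(r) = -2*r
H(O, L) = (O - 2*L)² (H(O, L) = (-2*L + O)² = (O - 2*L)²)
√(((-1304 - 1345) + H(37, -9)) + (-35 + 31)*17) = √(((-1304 - 1345) + (-1*37 + 2*(-9))²) + (-35 + 31)*17) = √((-2649 + (-37 - 18)²) - 4*17) = √((-2649 + (-55)²) - 68) = √((-2649 + 3025) - 68) = √(376 - 68) = √308 = 2*√77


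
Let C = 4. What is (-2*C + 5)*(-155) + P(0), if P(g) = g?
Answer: 465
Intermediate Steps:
(-2*C + 5)*(-155) + P(0) = (-2*4 + 5)*(-155) + 0 = (-8 + 5)*(-155) + 0 = -3*(-155) + 0 = 465 + 0 = 465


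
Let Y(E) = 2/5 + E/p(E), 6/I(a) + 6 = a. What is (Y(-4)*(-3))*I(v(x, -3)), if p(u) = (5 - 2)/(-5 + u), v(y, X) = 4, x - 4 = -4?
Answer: 558/5 ≈ 111.60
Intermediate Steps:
x = 0 (x = 4 - 4 = 0)
p(u) = 3/(-5 + u)
I(a) = 6/(-6 + a)
Y(E) = ⅖ + E*(-5/3 + E/3) (Y(E) = 2/5 + E/((3/(-5 + E))) = 2*(⅕) + E*(-5/3 + E/3) = ⅖ + E*(-5/3 + E/3))
(Y(-4)*(-3))*I(v(x, -3)) = ((⅖ + (⅓)*(-4)*(-5 - 4))*(-3))*(6/(-6 + 4)) = ((⅖ + (⅓)*(-4)*(-9))*(-3))*(6/(-2)) = ((⅖ + 12)*(-3))*(6*(-½)) = ((62/5)*(-3))*(-3) = -186/5*(-3) = 558/5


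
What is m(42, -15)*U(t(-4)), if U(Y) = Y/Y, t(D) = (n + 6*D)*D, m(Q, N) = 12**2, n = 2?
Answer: 144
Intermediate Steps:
m(Q, N) = 144
t(D) = D*(2 + 6*D) (t(D) = (2 + 6*D)*D = D*(2 + 6*D))
U(Y) = 1
m(42, -15)*U(t(-4)) = 144*1 = 144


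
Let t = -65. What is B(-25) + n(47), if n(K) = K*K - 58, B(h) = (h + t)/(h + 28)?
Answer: 2121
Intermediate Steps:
B(h) = (-65 + h)/(28 + h) (B(h) = (h - 65)/(h + 28) = (-65 + h)/(28 + h))
n(K) = -58 + K**2 (n(K) = K**2 - 58 = -58 + K**2)
B(-25) + n(47) = (-65 - 25)/(28 - 25) + (-58 + 47**2) = -90/3 + (-58 + 2209) = (1/3)*(-90) + 2151 = -30 + 2151 = 2121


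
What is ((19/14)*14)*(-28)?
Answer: -532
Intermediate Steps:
((19/14)*14)*(-28) = 19*(-28) = -532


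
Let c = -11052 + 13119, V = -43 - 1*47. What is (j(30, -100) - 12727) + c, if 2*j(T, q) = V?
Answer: -10705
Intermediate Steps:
V = -90 (V = -43 - 47 = -90)
j(T, q) = -45 (j(T, q) = (½)*(-90) = -45)
c = 2067
(j(30, -100) - 12727) + c = (-45 - 12727) + 2067 = -12772 + 2067 = -10705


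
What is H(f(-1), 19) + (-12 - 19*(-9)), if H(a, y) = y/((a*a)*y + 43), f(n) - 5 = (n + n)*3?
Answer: 9877/62 ≈ 159.31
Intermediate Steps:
f(n) = 5 + 6*n (f(n) = 5 + (n + n)*3 = 5 + (2*n)*3 = 5 + 6*n)
H(a, y) = y/(43 + y*a²) (H(a, y) = y/(a²*y + 43) = y/(y*a² + 43) = y/(43 + y*a²))
H(f(-1), 19) + (-12 - 19*(-9)) = 19/(43 + 19*(5 + 6*(-1))²) + (-12 - 19*(-9)) = 19/(43 + 19*(5 - 6)²) + (-12 + 171) = 19/(43 + 19*(-1)²) + 159 = 19/(43 + 19*1) + 159 = 19/(43 + 19) + 159 = 19/62 + 159 = 9877/62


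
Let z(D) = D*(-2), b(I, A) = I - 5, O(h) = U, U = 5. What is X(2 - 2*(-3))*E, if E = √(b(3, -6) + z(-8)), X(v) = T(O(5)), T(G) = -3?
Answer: -3*√14 ≈ -11.225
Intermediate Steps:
O(h) = 5
b(I, A) = -5 + I
X(v) = -3
z(D) = -2*D
E = √14 (E = √((-5 + 3) - 2*(-8)) = √(-2 + 16) = √14 ≈ 3.7417)
X(2 - 2*(-3))*E = -3*√14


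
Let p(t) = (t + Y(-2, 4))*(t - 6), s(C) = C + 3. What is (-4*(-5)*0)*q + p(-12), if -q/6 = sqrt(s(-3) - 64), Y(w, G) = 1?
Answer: 198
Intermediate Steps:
s(C) = 3 + C
p(t) = (1 + t)*(-6 + t) (p(t) = (t + 1)*(t - 6) = (1 + t)*(-6 + t))
q = -48*I (q = -6*sqrt((3 - 3) - 64) = -6*sqrt(0 - 64) = -48*I ≈ -48.0*I)
(-4*(-5)*0)*q + p(-12) = (-4*(-5)*0)*(-48*I) + (-6 + (-12)**2 - 5*(-12)) = (20*0)*(-48*I) + (-6 + 144 + 60) = 0*(-48*I) + 198 = 0 + 198 = 198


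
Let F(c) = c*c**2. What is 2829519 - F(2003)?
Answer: -8033224508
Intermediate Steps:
F(c) = c**3
2829519 - F(2003) = 2829519 - 1*2003**3 = 2829519 - 1*8036054027 = 2829519 - 8036054027 = -8033224508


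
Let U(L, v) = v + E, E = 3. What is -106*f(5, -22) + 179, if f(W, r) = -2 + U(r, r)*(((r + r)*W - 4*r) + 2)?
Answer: -261429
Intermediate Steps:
U(L, v) = 3 + v (U(L, v) = v + 3 = 3 + v)
f(W, r) = -2 + (3 + r)*(2 - 4*r + 2*W*r) (f(W, r) = -2 + (3 + r)*(((r + r)*W - 4*r) + 2) = -2 + (3 + r)*(((2*r)*W - 4*r) + 2) = -2 + (3 + r)*((2*W*r - 4*r) + 2) = -2 + (3 + r)*((-4*r + 2*W*r) + 2) = -2 + (3 + r)*(2 - 4*r + 2*W*r))
-106*f(5, -22) + 179 = -106*(4 + 2*(-22) - 4*(-22)*(3 - 22) + 2*5*(-22)*(3 - 22)) + 179 = -106*(4 - 44 - 4*(-22)*(-19) + 2*5*(-22)*(-19)) + 179 = -106*(4 - 44 - 1672 + 4180) + 179 = -106*2468 + 179 = -261608 + 179 = -261429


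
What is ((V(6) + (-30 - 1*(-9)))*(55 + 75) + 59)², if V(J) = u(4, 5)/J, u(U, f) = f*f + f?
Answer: 4084441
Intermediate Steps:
u(U, f) = f + f² (u(U, f) = f² + f = f + f²)
V(J) = 30/J (V(J) = (5*(1 + 5))/J = (5*6)/J = 30/J)
((V(6) + (-30 - 1*(-9)))*(55 + 75) + 59)² = ((30/6 + (-30 - 1*(-9)))*(55 + 75) + 59)² = ((30*(⅙) + (-30 + 9))*130 + 59)² = ((5 - 21)*130 + 59)² = (-16*130 + 59)² = (-2080 + 59)² = (-2021)² = 4084441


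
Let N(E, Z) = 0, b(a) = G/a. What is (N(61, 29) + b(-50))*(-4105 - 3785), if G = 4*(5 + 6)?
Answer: 34716/5 ≈ 6943.2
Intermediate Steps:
G = 44 (G = 4*11 = 44)
b(a) = 44/a
(N(61, 29) + b(-50))*(-4105 - 3785) = (0 + 44/(-50))*(-4105 - 3785) = (0 + 44*(-1/50))*(-7890) = (0 - 22/25)*(-7890) = -22/25*(-7890) = 34716/5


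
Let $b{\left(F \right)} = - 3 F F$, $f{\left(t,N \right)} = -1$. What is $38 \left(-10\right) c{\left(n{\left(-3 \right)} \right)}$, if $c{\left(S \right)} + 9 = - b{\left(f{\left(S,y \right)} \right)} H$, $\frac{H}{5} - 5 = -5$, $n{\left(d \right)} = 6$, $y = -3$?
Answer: $3420$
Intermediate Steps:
$b{\left(F \right)} = - 3 F^{2}$
$H = 0$ ($H = 25 + 5 \left(-5\right) = 25 - 25 = 0$)
$c{\left(S \right)} = -9$ ($c{\left(S \right)} = -9 + - \left(-3\right) \left(-1\right)^{2} \cdot 0 = -9 + - \left(-3\right) 1 \cdot 0 = -9 + \left(-1\right) \left(-3\right) 0 = -9 + 3 \cdot 0 = -9 + 0 = -9$)
$38 \left(-10\right) c{\left(n{\left(-3 \right)} \right)} = 38 \left(-10\right) \left(-9\right) = \left(-380\right) \left(-9\right) = 3420$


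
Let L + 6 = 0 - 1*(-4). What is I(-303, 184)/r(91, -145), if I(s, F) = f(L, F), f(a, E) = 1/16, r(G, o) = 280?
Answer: 1/4480 ≈ 0.00022321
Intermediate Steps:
L = -2 (L = -6 + (0 - 1*(-4)) = -6 + (0 + 4) = -6 + 4 = -2)
f(a, E) = 1/16
I(s, F) = 1/16
I(-303, 184)/r(91, -145) = (1/16)/280 = (1/16)*(1/280) = 1/4480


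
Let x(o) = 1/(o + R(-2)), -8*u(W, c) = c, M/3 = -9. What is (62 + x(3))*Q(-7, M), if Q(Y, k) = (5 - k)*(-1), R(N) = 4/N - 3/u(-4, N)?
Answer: -21792/11 ≈ -1981.1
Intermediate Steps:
M = -27 (M = 3*(-9) = -27)
u(W, c) = -c/8
R(N) = 28/N (R(N) = 4/N - 3*(-8/N) = 4/N - (-24)/N = 4/N + 24/N = 28/N)
Q(Y, k) = -5 + k
x(o) = 1/(-14 + o) (x(o) = 1/(o + 28/(-2)) = 1/(o + 28*(-½)) = 1/(o - 14) = 1/(-14 + o))
(62 + x(3))*Q(-7, M) = (62 + 1/(-14 + 3))*(-5 - 27) = (62 + 1/(-11))*(-32) = (62 - 1/11)*(-32) = (681/11)*(-32) = -21792/11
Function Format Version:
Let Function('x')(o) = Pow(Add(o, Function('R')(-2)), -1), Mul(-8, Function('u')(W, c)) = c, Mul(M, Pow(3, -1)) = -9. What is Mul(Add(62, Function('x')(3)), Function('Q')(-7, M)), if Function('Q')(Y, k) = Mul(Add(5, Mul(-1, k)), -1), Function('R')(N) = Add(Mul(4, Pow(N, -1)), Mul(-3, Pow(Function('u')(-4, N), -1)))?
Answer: Rational(-21792, 11) ≈ -1981.1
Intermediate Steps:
M = -27 (M = Mul(3, -9) = -27)
Function('u')(W, c) = Mul(Rational(-1, 8), c)
Function('R')(N) = Mul(28, Pow(N, -1)) (Function('R')(N) = Add(Mul(4, Pow(N, -1)), Mul(-3, Pow(Mul(Rational(-1, 8), N), -1))) = Add(Mul(4, Pow(N, -1)), Mul(-3, Mul(-8, Pow(N, -1)))) = Add(Mul(4, Pow(N, -1)), Mul(24, Pow(N, -1))) = Mul(28, Pow(N, -1)))
Function('Q')(Y, k) = Add(-5, k)
Function('x')(o) = Pow(Add(-14, o), -1) (Function('x')(o) = Pow(Add(o, Mul(28, Pow(-2, -1))), -1) = Pow(Add(o, Mul(28, Rational(-1, 2))), -1) = Pow(Add(o, -14), -1) = Pow(Add(-14, o), -1))
Mul(Add(62, Function('x')(3)), Function('Q')(-7, M)) = Mul(Add(62, Pow(Add(-14, 3), -1)), Add(-5, -27)) = Mul(Add(62, Pow(-11, -1)), -32) = Mul(Add(62, Rational(-1, 11)), -32) = Mul(Rational(681, 11), -32) = Rational(-21792, 11)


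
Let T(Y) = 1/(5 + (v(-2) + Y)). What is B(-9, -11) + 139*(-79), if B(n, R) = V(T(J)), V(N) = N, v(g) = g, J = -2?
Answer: -10980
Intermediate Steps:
T(Y) = 1/(3 + Y) (T(Y) = 1/(5 + (-2 + Y)) = 1/(3 + Y))
B(n, R) = 1 (B(n, R) = 1/(3 - 2) = 1/1 = 1)
B(-9, -11) + 139*(-79) = 1 + 139*(-79) = 1 - 10981 = -10980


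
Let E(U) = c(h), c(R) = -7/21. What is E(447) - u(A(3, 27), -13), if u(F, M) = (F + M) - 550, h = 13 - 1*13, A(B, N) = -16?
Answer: 1736/3 ≈ 578.67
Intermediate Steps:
h = 0 (h = 13 - 13 = 0)
u(F, M) = -550 + F + M
c(R) = -⅓ (c(R) = -7*1/21 = -⅓)
E(U) = -⅓
E(447) - u(A(3, 27), -13) = -⅓ - (-550 - 16 - 13) = -⅓ - 1*(-579) = -⅓ + 579 = 1736/3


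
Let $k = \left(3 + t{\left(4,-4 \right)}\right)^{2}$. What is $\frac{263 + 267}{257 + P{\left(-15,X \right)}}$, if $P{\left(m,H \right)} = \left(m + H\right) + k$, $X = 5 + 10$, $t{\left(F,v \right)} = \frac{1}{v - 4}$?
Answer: $\frac{33920}{16977} \approx 1.998$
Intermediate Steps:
$t{\left(F,v \right)} = \frac{1}{-4 + v}$
$X = 15$
$k = \frac{529}{64}$ ($k = \left(3 + \frac{1}{-4 - 4}\right)^{2} = \left(3 + \frac{1}{-8}\right)^{2} = \left(3 - \frac{1}{8}\right)^{2} = \left(\frac{23}{8}\right)^{2} = \frac{529}{64} \approx 8.2656$)
$P{\left(m,H \right)} = \frac{529}{64} + H + m$ ($P{\left(m,H \right)} = \left(m + H\right) + \frac{529}{64} = \left(H + m\right) + \frac{529}{64} = \frac{529}{64} + H + m$)
$\frac{263 + 267}{257 + P{\left(-15,X \right)}} = \frac{263 + 267}{257 + \left(\frac{529}{64} + 15 - 15\right)} = \frac{530}{257 + \frac{529}{64}} = \frac{530}{\frac{16977}{64}} = 530 \cdot \frac{64}{16977} = \frac{33920}{16977}$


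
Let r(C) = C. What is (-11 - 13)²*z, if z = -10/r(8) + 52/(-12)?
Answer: -3216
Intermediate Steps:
z = -67/12 (z = -10/8 + 52/(-12) = -10*⅛ + 52*(-1/12) = -5/4 - 13/3 = -67/12 ≈ -5.5833)
(-11 - 13)²*z = (-11 - 13)²*(-67/12) = (-24)²*(-67/12) = 576*(-67/12) = -3216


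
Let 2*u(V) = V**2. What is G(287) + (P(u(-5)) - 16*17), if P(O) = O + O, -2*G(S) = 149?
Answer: -643/2 ≈ -321.50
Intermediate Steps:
G(S) = -149/2 (G(S) = -1/2*149 = -149/2)
u(V) = V**2/2
P(O) = 2*O
G(287) + (P(u(-5)) - 16*17) = -149/2 + (2*((1/2)*(-5)**2) - 16*17) = -149/2 + (2*((1/2)*25) - 272) = -149/2 + (2*(25/2) - 272) = -149/2 + (25 - 272) = -149/2 - 247 = -643/2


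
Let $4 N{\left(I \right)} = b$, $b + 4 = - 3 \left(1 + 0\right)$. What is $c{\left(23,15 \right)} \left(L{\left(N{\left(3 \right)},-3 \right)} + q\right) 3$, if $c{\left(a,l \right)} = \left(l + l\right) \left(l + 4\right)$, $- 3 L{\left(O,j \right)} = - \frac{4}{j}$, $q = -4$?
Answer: $-7600$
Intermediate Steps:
$b = -7$ ($b = -4 - 3 \left(1 + 0\right) = -4 - 3 = -7$)
$N{\left(I \right)} = - \frac{7}{4}$ ($N{\left(I \right)} = \frac{1}{4} \left(-7\right) = - \frac{7}{4}$)
$L{\left(O,j \right)} = \frac{4}{3 j}$ ($L{\left(O,j \right)} = - \frac{\left(-4\right) \frac{1}{j}}{3} = \frac{4}{3 j}$)
$c{\left(a,l \right)} = 2 l \left(4 + l\right)$
$c{\left(23,15 \right)} \left(L{\left(N{\left(3 \right)},-3 \right)} + q\right) 3 = 2 \cdot 15 \left(4 + 15\right) \left(\frac{4}{3 \left(-3\right)} - 4\right) 3 = 2 \cdot 15 \cdot 19 \left(\frac{4}{3} \left(- \frac{1}{3}\right) - 4\right) 3 = 570 \left(- \frac{4}{9} - 4\right) 3 = 570 \left(\left(- \frac{40}{9}\right) 3\right) = 570 \left(- \frac{40}{3}\right) = -7600$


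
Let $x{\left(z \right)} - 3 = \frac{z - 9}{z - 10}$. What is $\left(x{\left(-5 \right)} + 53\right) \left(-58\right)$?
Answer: $- \frac{49532}{15} \approx -3302.1$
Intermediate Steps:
$x{\left(z \right)} = 3 + \frac{-9 + z}{-10 + z}$ ($x{\left(z \right)} = 3 + \frac{z - 9}{z - 10} = 3 + \frac{-9 + z}{-10 + z}$)
$\left(x{\left(-5 \right)} + 53\right) \left(-58\right) = \left(\frac{-39 + 4 \left(-5\right)}{-10 - 5} + 53\right) \left(-58\right) = \left(\frac{-39 - 20}{-15} + 53\right) \left(-58\right) = \left(\left(- \frac{1}{15}\right) \left(-59\right) + 53\right) \left(-58\right) = \left(\frac{59}{15} + 53\right) \left(-58\right) = \frac{854}{15} \left(-58\right) = - \frac{49532}{15}$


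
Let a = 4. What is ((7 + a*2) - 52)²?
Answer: 1369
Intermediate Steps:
((7 + a*2) - 52)² = ((7 + 4*2) - 52)² = ((7 + 8) - 52)² = (15 - 52)² = (-37)² = 1369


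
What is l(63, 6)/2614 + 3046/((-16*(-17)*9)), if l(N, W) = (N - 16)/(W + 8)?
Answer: 13948309/11198376 ≈ 1.2456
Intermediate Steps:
l(N, W) = (-16 + N)/(8 + W)
l(63, 6)/2614 + 3046/((-16*(-17)*9)) = ((-16 + 63)/(8 + 6))/2614 + 3046/((-16*(-17)*9)) = (47/14)*(1/2614) + 3046/((272*9)) = ((1/14)*47)*(1/2614) + 3046/2448 = (47/14)*(1/2614) + 3046*(1/2448) = 47/36596 + 1523/1224 = 13948309/11198376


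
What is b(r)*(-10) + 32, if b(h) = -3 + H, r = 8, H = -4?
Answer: 102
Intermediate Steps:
b(h) = -7 (b(h) = -3 - 4 = -7)
b(r)*(-10) + 32 = -7*(-10) + 32 = 70 + 32 = 102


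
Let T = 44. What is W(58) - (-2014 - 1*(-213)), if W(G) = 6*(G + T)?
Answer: 2413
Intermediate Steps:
W(G) = 264 + 6*G (W(G) = 6*(G + 44) = 6*(44 + G) = 264 + 6*G)
W(58) - (-2014 - 1*(-213)) = (264 + 6*58) - (-2014 - 1*(-213)) = (264 + 348) - (-2014 + 213) = 612 - 1*(-1801) = 612 + 1801 = 2413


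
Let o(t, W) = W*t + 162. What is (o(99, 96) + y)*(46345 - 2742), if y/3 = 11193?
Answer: 1885611735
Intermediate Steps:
y = 33579 (y = 3*11193 = 33579)
o(t, W) = 162 + W*t
(o(99, 96) + y)*(46345 - 2742) = ((162 + 96*99) + 33579)*(46345 - 2742) = ((162 + 9504) + 33579)*43603 = (9666 + 33579)*43603 = 43245*43603 = 1885611735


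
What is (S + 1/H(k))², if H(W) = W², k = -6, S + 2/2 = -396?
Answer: 204232681/1296 ≈ 1.5759e+5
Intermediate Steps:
S = -397 (S = -1 - 396 = -397)
(S + 1/H(k))² = (-397 + 1/((-6)²))² = (-397 + 1/36)² = (-14291/36)² = 204232681/1296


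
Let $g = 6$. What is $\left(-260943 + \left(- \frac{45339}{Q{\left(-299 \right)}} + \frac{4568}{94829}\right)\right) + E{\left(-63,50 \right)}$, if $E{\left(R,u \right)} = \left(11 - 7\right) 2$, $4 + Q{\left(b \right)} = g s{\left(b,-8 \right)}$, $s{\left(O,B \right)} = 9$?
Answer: $- \frac{1241509479381}{4741450} \approx -2.6184 \cdot 10^{5}$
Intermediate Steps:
$Q{\left(b \right)} = 50$ ($Q{\left(b \right)} = -4 + 6 \cdot 9 = -4 + 54 = 50$)
$E{\left(R,u \right)} = 8$ ($E{\left(R,u \right)} = 4 \cdot 2 = 8$)
$\left(-260943 + \left(- \frac{45339}{Q{\left(-299 \right)}} + \frac{4568}{94829}\right)\right) + E{\left(-63,50 \right)} = \left(-260943 + \left(- \frac{45339}{50} + \frac{4568}{94829}\right)\right) + 8 = \left(-260943 - \frac{4299223631}{4741450}\right) + 8 = - \frac{1241547410981}{4741450} + 8 = - \frac{1241509479381}{4741450}$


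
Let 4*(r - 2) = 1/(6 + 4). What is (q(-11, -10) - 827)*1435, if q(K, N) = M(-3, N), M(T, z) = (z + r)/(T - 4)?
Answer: -9480881/8 ≈ -1.1851e+6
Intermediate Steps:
r = 81/40 (r = 2 + 1/(4*(6 + 4)) = 2 + (¼)/10 = 2 + (¼)*(⅒) = 2 + 1/40 = 81/40 ≈ 2.0250)
M(T, z) = (81/40 + z)/(-4 + T) (M(T, z) = (z + 81/40)/(T - 4) = (81/40 + z)/(-4 + T))
q(K, N) = -81/280 - N/7 (q(K, N) = (81/40 + N)/(-4 - 3) = (81/40 + N)/(-7) = -(81/40 + N)/7 = -81/280 - N/7)
(q(-11, -10) - 827)*1435 = ((-81/280 - ⅐*(-10)) - 827)*1435 = ((-81/280 + 10/7) - 827)*1435 = (319/280 - 827)*1435 = -231241/280*1435 = -9480881/8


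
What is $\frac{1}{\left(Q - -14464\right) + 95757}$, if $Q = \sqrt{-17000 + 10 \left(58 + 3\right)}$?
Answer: $\frac{110221}{12148685231} - \frac{i \sqrt{16390}}{12148685231} \approx 9.0727 \cdot 10^{-6} - 1.0538 \cdot 10^{-8} i$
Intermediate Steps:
$Q = i \sqrt{16390}$ ($Q = \sqrt{-17000 + 10 \cdot 61} = \sqrt{-17000 + 610} = \sqrt{-16390} = i \sqrt{16390} \approx 128.02 i$)
$\frac{1}{\left(Q - -14464\right) + 95757} = \frac{1}{\left(i \sqrt{16390} - -14464\right) + 95757} = \frac{1}{\left(i \sqrt{16390} + 14464\right) + 95757} = \frac{1}{\left(14464 + i \sqrt{16390}\right) + 95757} = \frac{1}{110221 + i \sqrt{16390}}$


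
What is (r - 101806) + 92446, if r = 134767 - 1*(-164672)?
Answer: 290079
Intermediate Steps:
r = 299439 (r = 134767 + 164672 = 299439)
(r - 101806) + 92446 = (299439 - 101806) + 92446 = 197633 + 92446 = 290079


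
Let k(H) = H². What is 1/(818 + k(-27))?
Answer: 1/1547 ≈ 0.00064641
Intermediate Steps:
1/(818 + k(-27)) = 1/(818 + (-27)²) = 1/(818 + 729) = 1/1547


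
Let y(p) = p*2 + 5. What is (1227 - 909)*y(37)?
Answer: 25122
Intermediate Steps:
y(p) = 5 + 2*p (y(p) = 2*p + 5 = 5 + 2*p)
(1227 - 909)*y(37) = (1227 - 909)*(5 + 2*37) = 318*(5 + 74) = 318*79 = 25122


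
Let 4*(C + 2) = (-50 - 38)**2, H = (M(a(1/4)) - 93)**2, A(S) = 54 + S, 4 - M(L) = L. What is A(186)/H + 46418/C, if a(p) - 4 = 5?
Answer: 55782829/2321767 ≈ 24.026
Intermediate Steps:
a(p) = 9 (a(p) = 4 + 5 = 9)
M(L) = 4 - L
H = 9604 (H = ((4 - 1*9) - 93)**2 = ((4 - 9) - 93)**2 = (-5 - 93)**2 = (-98)**2 = 9604)
C = 1934 (C = -2 + (-50 - 38)**2/4 = -2 + (1/4)*(-88)**2 = -2 + (1/4)*7744 = -2 + 1936 = 1934)
A(186)/H + 46418/C = (54 + 186)/9604 + 46418/1934 = 240*(1/9604) + 46418*(1/1934) = 60/2401 + 23209/967 = 55782829/2321767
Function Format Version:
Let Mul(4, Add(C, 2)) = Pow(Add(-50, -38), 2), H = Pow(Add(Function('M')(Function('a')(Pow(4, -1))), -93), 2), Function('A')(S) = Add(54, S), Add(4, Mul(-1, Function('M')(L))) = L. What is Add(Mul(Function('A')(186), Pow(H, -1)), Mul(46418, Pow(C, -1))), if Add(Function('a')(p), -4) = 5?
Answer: Rational(55782829, 2321767) ≈ 24.026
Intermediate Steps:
Function('a')(p) = 9 (Function('a')(p) = Add(4, 5) = 9)
Function('M')(L) = Add(4, Mul(-1, L))
H = 9604 (H = Pow(Add(Add(4, Mul(-1, 9)), -93), 2) = Pow(Add(Add(4, -9), -93), 2) = Pow(Add(-5, -93), 2) = Pow(-98, 2) = 9604)
C = 1934 (C = Add(-2, Mul(Rational(1, 4), Pow(Add(-50, -38), 2))) = Add(-2, Mul(Rational(1, 4), Pow(-88, 2))) = Add(-2, Mul(Rational(1, 4), 7744)) = Add(-2, 1936) = 1934)
Add(Mul(Function('A')(186), Pow(H, -1)), Mul(46418, Pow(C, -1))) = Add(Mul(Add(54, 186), Pow(9604, -1)), Mul(46418, Pow(1934, -1))) = Add(Mul(240, Rational(1, 9604)), Mul(46418, Rational(1, 1934))) = Add(Rational(60, 2401), Rational(23209, 967)) = Rational(55782829, 2321767)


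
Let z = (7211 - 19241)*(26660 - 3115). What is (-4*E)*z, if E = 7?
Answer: 7930897800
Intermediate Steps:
z = -283246350 (z = -12030*23545 = -283246350)
(-4*E)*z = -4*7*(-283246350) = -28*(-283246350) = 7930897800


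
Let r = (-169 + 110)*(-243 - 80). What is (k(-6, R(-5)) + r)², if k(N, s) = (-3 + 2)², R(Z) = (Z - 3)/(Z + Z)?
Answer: 363207364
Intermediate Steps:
R(Z) = (-3 + Z)/(2*Z) (R(Z) = (-3 + Z)/((2*Z)) = (-3 + Z)*(1/(2*Z)) = (-3 + Z)/(2*Z))
r = 19057 (r = -59*(-323) = 19057)
k(N, s) = 1 (k(N, s) = (-1)² = 1)
(k(-6, R(-5)) + r)² = (1 + 19057)² = 19058² = 363207364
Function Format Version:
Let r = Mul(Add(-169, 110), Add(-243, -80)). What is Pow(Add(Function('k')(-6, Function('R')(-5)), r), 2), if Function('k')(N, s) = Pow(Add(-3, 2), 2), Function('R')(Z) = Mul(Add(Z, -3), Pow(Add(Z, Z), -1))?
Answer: 363207364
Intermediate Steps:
Function('R')(Z) = Mul(Rational(1, 2), Pow(Z, -1), Add(-3, Z)) (Function('R')(Z) = Mul(Add(-3, Z), Pow(Mul(2, Z), -1)) = Mul(Add(-3, Z), Mul(Rational(1, 2), Pow(Z, -1))) = Mul(Rational(1, 2), Pow(Z, -1), Add(-3, Z)))
r = 19057 (r = Mul(-59, -323) = 19057)
Function('k')(N, s) = 1 (Function('k')(N, s) = Pow(-1, 2) = 1)
Pow(Add(Function('k')(-6, Function('R')(-5)), r), 2) = Pow(Add(1, 19057), 2) = Pow(19058, 2) = 363207364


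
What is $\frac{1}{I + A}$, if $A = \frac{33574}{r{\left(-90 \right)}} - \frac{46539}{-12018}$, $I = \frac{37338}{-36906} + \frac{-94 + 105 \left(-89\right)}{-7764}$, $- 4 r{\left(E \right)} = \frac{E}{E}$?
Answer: $- \frac{95655997092}{12845827846164115} \approx -7.4465 \cdot 10^{-6}$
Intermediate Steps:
$r{\left(E \right)} = - \frac{1}{4}$ ($r{\left(E \right)} = - \frac{E \frac{1}{E}}{4} = \left(- \frac{1}{4}\right) 1 = - \frac{1}{4}$)
$I = \frac{9743917}{47756364}$ ($I = 37338 \left(- \frac{1}{36906}\right) + \left(-94 - 9345\right) \left(- \frac{1}{7764}\right) = - \frac{6223}{6151} - - \frac{9439}{7764} = - \frac{6223}{6151} + \frac{9439}{7764} = \frac{9743917}{47756364} \approx 0.20403$)
$A = - \frac{537974263}{4006}$ ($A = \frac{33574}{- \frac{1}{4}} - \frac{46539}{-12018} = 33574 \left(-4\right) - - \frac{15513}{4006} = -134296 + \frac{15513}{4006} = - \frac{537974263}{4006} \approx -1.3429 \cdot 10^{5}$)
$\frac{1}{I + A} = \frac{1}{\frac{9743917}{47756364} - \frac{537974263}{4006}} = \frac{1}{- \frac{12845827846164115}{95655997092}} = - \frac{95655997092}{12845827846164115}$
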